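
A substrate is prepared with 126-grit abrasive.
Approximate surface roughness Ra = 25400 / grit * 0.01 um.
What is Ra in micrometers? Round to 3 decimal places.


Ra = 25400 / 126 * 0.01 = 2.016 um

2.016


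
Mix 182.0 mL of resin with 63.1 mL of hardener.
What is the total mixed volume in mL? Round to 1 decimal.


Total = 182.0 + 63.1 = 245.1 mL

245.1


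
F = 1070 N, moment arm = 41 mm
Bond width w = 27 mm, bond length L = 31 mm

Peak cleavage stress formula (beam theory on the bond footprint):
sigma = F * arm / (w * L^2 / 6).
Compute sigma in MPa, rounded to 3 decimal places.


sigma = (1070 * 41) / (27 * 961 / 6)
= 43870 * 6 / 25947
= 263220 / 25947
= 10.145 MPa

10.145


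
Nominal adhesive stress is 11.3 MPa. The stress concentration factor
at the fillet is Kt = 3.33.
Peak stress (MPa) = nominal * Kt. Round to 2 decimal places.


Peak = 11.3 * 3.33 = 37.63 MPa

37.63


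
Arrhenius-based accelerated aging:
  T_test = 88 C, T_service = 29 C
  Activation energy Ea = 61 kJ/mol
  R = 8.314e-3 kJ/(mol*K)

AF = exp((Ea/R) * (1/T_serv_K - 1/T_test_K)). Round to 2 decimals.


T_test_K = 361.15, T_serv_K = 302.15
AF = exp((61/8.314e-3) * (1/302.15 - 1/361.15))
= 52.83

52.83


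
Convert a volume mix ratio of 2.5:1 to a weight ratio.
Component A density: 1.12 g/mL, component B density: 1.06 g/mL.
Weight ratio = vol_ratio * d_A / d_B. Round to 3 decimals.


= 2.5 * 1.12 / 1.06 = 2.642

2.642


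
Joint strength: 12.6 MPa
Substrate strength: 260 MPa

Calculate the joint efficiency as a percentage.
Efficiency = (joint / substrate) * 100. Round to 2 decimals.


Efficiency = (12.6 / 260) * 100 = 4.85%

4.85


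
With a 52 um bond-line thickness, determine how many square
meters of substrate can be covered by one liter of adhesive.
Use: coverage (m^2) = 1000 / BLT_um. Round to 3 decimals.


Coverage = 1000 / 52 = 19.231 m^2

19.231


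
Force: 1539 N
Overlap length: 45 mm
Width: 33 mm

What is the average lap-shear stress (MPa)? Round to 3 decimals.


Average shear stress = F / (overlap * width)
= 1539 / (45 * 33)
= 1.036 MPa

1.036


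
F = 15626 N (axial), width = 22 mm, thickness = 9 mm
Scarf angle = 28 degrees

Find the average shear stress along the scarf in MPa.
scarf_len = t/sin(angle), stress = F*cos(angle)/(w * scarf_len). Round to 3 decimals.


scarf_len = 9/sin(28 deg) = 19.1705
cos(28 deg) = 0.882948
stress = 15626*0.882948/(22*19.1705) = 32.713 MPa

32.713


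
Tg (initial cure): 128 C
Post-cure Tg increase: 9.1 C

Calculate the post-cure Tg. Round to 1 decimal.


Post-cure Tg = 128 + 9.1 = 137.1 C

137.1


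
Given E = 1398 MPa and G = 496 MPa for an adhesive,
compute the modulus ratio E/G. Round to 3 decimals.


E/G ratio = 1398 / 496 = 2.819

2.819


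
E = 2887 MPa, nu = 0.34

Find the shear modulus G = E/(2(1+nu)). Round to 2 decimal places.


G = 2887 / (2 * 1.34)
= 1077.24 MPa

1077.24


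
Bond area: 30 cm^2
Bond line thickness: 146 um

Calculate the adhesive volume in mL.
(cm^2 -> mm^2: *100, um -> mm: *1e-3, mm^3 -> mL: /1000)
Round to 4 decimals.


V = 30*100 * 146*1e-3 / 1000
= 0.4380 mL

0.4380


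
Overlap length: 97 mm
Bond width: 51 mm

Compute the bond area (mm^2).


Bond area = 97 * 51 = 4947 mm^2

4947


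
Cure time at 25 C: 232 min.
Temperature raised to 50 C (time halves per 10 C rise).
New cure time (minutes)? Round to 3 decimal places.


Acceleration factor = 2^(25/10) = 5.6569
New time = 232 / 5.6569 = 41.012 min

41.012


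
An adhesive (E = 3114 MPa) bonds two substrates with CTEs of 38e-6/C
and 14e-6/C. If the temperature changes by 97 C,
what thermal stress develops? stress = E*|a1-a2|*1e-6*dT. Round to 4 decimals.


Stress = 3114 * |38 - 14| * 1e-6 * 97
= 7.2494 MPa

7.2494


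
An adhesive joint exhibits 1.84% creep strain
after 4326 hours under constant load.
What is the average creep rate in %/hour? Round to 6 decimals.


Creep rate = strain / time
= 1.84 / 4326
= 0.000425 %/h

0.000425


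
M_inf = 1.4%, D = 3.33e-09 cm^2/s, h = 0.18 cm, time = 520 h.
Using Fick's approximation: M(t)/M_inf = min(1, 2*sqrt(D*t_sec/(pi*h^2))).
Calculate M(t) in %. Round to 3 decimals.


t = 1872000 s
ratio = min(1, 2*sqrt(3.33e-09*1872000/(pi*0.0324)))
= 0.494946
M(t) = 1.4 * 0.494946 = 0.693%

0.693


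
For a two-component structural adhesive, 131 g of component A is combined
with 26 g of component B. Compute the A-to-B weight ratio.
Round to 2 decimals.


Weight ratio A:B = 131 / 26
= 5.04

5.04


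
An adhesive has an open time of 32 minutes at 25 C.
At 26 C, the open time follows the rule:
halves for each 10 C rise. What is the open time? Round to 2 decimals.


Factor = 2^((26-25)/10) = 1.0718
Open time = 32 / 1.0718 = 29.86 min

29.86


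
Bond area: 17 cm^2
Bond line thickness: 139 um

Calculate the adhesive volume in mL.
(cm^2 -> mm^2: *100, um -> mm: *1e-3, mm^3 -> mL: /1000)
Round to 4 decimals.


V = 17*100 * 139*1e-3 / 1000
= 0.2363 mL

0.2363


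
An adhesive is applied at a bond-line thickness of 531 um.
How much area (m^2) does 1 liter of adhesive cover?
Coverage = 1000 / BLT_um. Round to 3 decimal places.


Coverage = 1000 / 531 = 1.883 m^2

1.883


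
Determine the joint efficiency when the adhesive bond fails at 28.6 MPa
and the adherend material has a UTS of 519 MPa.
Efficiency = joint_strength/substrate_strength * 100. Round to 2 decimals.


Joint efficiency = 28.6 / 519 * 100
= 5.51%

5.51


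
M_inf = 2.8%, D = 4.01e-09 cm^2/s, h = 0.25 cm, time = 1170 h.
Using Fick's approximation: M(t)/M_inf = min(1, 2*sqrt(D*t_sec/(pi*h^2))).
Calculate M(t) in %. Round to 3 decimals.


t = 4212000 s
ratio = min(1, 2*sqrt(4.01e-09*4212000/(pi*0.0625)))
= 0.586586
M(t) = 2.8 * 0.586586 = 1.642%

1.642


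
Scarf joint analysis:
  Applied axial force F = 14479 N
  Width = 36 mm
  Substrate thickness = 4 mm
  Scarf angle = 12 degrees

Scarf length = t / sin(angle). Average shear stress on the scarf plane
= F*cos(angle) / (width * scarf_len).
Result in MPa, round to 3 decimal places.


Scarf length = 4 / sin(12 deg) = 19.2389 mm
cos(12 deg) = 0.978148
Shear = 14479 * 0.978148 / (36 * 19.2389)
= 20.448 MPa

20.448


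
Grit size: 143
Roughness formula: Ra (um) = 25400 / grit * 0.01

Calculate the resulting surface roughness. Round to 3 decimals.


Ra = 25400 / 143 * 0.01
= 1.776 um

1.776


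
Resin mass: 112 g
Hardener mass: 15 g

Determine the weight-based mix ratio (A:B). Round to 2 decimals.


Ratio = 112 / 15 = 7.47

7.47


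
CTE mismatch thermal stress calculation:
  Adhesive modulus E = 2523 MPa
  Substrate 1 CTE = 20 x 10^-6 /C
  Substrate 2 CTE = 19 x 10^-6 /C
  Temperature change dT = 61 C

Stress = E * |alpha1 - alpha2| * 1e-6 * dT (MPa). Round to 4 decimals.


delta_alpha = |20 - 19| = 1 x 10^-6/C
Stress = 2523 * 1e-6 * 61
= 0.1539 MPa

0.1539


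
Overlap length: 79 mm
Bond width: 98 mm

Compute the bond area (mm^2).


Bond area = 79 * 98 = 7742 mm^2

7742


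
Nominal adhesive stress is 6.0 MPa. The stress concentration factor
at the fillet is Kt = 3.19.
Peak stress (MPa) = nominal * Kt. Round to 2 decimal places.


Peak = 6.0 * 3.19 = 19.14 MPa

19.14


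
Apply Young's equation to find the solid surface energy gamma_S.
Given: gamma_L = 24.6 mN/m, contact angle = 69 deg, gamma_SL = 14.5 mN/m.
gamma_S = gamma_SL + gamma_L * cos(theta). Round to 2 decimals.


theta_rad = 69 * pi/180 = 1.204277
gamma_S = 14.5 + 24.6 * cos(1.204277)
= 23.32 mN/m

23.32


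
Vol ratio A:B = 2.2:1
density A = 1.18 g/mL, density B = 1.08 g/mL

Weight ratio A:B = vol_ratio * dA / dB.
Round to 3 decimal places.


Weight ratio = 2.2 * 1.18 / 1.08
= 2.404

2.404


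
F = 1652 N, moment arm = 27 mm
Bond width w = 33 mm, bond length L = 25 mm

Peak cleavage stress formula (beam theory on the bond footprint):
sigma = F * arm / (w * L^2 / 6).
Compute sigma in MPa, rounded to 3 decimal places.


sigma = (1652 * 27) / (33 * 625 / 6)
= 44604 * 6 / 20625
= 267624 / 20625
= 12.976 MPa

12.976


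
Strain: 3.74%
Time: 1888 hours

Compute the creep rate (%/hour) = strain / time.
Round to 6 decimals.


Creep rate = 3.74 / 1888
= 0.001981 %/h

0.001981


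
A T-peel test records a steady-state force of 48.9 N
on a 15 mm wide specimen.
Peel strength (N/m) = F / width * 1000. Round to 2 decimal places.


Peel strength = 48.9 / 15 * 1000
= 3260.00 N/m

3260.00


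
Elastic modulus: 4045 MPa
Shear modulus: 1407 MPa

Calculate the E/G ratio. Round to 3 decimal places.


E / G = 4045 / 1407 = 2.875

2.875


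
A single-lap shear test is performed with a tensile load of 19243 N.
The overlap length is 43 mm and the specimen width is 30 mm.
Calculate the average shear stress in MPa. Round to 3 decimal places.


Shear stress = F / (overlap * width)
= 19243 / (43 * 30)
= 19243 / 1290
= 14.917 MPa

14.917


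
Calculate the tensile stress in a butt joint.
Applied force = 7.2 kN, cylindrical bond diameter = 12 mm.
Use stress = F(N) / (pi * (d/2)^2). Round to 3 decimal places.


A = pi * 6.0^2 = 113.0973 mm^2
sigma = 7200.0 / 113.0973 = 63.662 MPa

63.662


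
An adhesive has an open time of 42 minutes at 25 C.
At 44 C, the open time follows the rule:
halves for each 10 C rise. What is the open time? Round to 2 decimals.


Factor = 2^((44-25)/10) = 3.7321
Open time = 42 / 3.7321 = 11.25 min

11.25


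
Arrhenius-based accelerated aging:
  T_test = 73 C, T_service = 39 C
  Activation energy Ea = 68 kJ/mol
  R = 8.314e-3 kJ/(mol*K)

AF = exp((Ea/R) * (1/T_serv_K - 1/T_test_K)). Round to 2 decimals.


T_test_K = 346.15, T_serv_K = 312.15
AF = exp((68/8.314e-3) * (1/312.15 - 1/346.15))
= 13.11

13.11


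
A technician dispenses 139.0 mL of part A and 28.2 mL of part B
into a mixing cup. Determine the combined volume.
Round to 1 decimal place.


Combined volume = 139.0 + 28.2
= 167.2 mL

167.2


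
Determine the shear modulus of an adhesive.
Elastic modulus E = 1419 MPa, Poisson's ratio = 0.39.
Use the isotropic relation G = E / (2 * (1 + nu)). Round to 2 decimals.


G = 1419 / (2*(1+0.39)) = 1419 / 2.78
= 510.43 MPa

510.43


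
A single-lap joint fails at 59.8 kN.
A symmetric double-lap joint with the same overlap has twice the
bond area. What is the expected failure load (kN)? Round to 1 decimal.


Double-lap load = 2 * 59.8 = 119.6 kN

119.6


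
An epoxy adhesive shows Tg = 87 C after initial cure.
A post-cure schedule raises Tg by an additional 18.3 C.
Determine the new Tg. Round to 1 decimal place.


New Tg = 87 + 18.3
= 105.3 C

105.3


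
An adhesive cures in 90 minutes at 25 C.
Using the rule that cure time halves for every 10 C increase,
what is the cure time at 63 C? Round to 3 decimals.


Factor = 2^((63 - 25) / 10) = 13.9288
Cure time = 90 / 13.9288
= 6.461 minutes

6.461


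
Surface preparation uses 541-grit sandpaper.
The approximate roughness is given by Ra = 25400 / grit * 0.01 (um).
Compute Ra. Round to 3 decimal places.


Ra = 25400 / 541 * 0.01
= 254 / 541
= 0.470 um

0.470


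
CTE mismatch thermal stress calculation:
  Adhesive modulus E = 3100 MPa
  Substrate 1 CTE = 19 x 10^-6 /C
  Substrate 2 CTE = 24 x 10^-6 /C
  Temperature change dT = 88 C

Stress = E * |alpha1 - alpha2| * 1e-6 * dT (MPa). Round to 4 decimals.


delta_alpha = |19 - 24| = 5 x 10^-6/C
Stress = 3100 * 5e-6 * 88
= 1.3640 MPa

1.3640


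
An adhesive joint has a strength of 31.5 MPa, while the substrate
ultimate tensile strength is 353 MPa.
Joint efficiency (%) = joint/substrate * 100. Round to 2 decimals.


Efficiency = 31.5 / 353 * 100
= 8.92%

8.92


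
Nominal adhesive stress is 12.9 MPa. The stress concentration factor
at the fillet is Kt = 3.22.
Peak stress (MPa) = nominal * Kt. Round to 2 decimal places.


Peak = 12.9 * 3.22 = 41.54 MPa

41.54


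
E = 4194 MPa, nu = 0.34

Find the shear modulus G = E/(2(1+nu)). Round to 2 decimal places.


G = 4194 / (2 * 1.34)
= 1564.93 MPa

1564.93


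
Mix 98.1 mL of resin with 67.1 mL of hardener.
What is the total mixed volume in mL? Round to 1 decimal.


Total = 98.1 + 67.1 = 165.2 mL

165.2


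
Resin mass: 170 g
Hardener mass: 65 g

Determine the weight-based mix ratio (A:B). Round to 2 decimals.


Ratio = 170 / 65 = 2.62

2.62


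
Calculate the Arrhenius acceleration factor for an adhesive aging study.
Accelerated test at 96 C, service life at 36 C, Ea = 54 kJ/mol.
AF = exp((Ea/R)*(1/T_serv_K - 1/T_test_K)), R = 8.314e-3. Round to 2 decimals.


T_test = 369.15 K, T_serv = 309.15 K
Ea/R = 54 / 0.008314 = 6495.07
AF = exp(6495.07 * (1/309.15 - 1/369.15))
= 30.41

30.41


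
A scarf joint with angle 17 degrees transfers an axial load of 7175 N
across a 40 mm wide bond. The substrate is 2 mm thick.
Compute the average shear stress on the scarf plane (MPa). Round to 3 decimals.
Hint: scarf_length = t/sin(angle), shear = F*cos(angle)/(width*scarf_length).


scarf_length = 2 / sin(17 deg) = 6.8406 mm
cos(17 deg) = 0.956305
shear stress = 7175 * 0.956305 / (40 * 6.8406)
= 25.076 MPa

25.076


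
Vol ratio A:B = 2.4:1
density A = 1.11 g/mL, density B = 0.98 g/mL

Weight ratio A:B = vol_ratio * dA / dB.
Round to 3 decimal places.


Weight ratio = 2.4 * 1.11 / 0.98
= 2.718

2.718


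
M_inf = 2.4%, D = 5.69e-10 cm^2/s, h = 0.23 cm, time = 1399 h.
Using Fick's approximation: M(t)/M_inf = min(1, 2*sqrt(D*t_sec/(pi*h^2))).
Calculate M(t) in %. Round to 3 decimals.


t = 5036400 s
ratio = min(1, 2*sqrt(5.69e-10*5036400/(pi*0.0529)))
= 0.262629
M(t) = 2.4 * 0.262629 = 0.630%

0.630


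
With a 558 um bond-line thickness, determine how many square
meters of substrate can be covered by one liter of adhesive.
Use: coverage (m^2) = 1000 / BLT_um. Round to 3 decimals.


Coverage = 1000 / 558 = 1.792 m^2

1.792


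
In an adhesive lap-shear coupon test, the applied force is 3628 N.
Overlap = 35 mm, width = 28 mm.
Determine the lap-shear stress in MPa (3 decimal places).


stress = F / (overlap * width)
= 3628 / (35 * 28)
= 3.702 MPa

3.702


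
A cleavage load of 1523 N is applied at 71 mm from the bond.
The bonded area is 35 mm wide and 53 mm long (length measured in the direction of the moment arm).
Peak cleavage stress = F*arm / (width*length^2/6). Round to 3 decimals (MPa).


Moment = 1523 * 71 = 108133 N*mm
Section modulus = 35 * 2809 / 6 = 98315 / 6 mm^3
Stress = 108133 / (98315 / 6) = 648798 / 98315
= 6.599 MPa

6.599


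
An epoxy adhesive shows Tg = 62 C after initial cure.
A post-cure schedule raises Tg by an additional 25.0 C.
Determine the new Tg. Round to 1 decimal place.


New Tg = 62 + 25.0
= 87.0 C

87.0


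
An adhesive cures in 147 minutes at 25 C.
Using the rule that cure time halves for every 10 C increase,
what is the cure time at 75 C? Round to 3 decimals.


Factor = 2^((75 - 25) / 10) = 32.0000
Cure time = 147 / 32.0000
= 4.594 minutes

4.594


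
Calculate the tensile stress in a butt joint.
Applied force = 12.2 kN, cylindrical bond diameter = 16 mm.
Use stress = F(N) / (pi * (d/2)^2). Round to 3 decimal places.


A = pi * 8.0^2 = 201.0619 mm^2
sigma = 12200.0 / 201.0619 = 60.678 MPa

60.678


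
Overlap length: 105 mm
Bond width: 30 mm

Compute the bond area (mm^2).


Bond area = 105 * 30 = 3150 mm^2

3150


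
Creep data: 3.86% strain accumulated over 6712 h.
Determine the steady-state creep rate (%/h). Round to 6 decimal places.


Rate = 3.86 / 6712 = 0.000575 %/h

0.000575


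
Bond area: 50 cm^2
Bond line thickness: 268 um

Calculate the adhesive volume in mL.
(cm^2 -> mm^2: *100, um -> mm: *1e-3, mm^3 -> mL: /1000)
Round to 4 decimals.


V = 50*100 * 268*1e-3 / 1000
= 1.3400 mL

1.3400


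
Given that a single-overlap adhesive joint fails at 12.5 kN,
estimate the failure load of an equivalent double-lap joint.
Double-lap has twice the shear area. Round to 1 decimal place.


Double-lap factor = 2
Expected load = 12.5 * 2 = 25.0 kN

25.0


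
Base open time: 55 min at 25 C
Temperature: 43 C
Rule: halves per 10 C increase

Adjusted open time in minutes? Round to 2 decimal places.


Acceleration = 2^((43-25)/10) = 3.4822
Open time = 55 / 3.4822 = 15.79 min

15.79


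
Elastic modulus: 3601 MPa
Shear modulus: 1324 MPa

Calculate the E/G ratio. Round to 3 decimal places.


E / G = 3601 / 1324 = 2.720

2.720


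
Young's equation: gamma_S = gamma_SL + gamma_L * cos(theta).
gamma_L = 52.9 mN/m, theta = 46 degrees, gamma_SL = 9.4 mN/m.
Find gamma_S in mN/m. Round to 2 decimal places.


cos(46 deg) = 0.694658
gamma_S = 9.4 + 52.9 * 0.694658
= 46.15 mN/m

46.15


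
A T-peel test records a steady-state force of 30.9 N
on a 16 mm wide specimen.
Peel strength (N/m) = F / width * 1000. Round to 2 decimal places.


Peel strength = 30.9 / 16 * 1000
= 1931.25 N/m

1931.25


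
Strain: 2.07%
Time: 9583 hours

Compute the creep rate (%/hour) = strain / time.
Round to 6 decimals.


Creep rate = 2.07 / 9583
= 0.000216 %/h

0.000216


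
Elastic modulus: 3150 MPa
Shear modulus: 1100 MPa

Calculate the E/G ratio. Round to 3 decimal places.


E / G = 3150 / 1100 = 2.864

2.864


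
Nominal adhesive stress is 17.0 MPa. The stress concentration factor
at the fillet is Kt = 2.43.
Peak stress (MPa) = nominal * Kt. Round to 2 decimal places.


Peak = 17.0 * 2.43 = 41.31 MPa

41.31


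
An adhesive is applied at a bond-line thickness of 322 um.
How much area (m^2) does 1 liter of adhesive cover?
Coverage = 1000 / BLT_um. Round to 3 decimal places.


Coverage = 1000 / 322 = 3.106 m^2

3.106


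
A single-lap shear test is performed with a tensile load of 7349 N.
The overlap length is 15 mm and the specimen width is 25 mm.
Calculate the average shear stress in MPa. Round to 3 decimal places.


Shear stress = F / (overlap * width)
= 7349 / (15 * 25)
= 7349 / 375
= 19.597 MPa

19.597


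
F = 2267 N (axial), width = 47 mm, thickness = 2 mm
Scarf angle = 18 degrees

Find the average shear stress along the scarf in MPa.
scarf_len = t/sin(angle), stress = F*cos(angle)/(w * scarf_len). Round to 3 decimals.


scarf_len = 2/sin(18 deg) = 6.4721
cos(18 deg) = 0.951057
stress = 2267*0.951057/(47*6.4721) = 7.088 MPa

7.088


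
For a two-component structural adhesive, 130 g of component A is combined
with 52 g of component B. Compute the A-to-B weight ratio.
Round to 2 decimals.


Weight ratio A:B = 130 / 52
= 2.50

2.50


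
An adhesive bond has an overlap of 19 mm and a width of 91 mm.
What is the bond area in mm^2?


Bond area = overlap * width
= 19 * 91
= 1729 mm^2

1729


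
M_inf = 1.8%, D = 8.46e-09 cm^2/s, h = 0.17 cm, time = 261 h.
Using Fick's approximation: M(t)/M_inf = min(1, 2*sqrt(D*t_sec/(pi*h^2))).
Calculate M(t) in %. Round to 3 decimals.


t = 939600 s
ratio = min(1, 2*sqrt(8.46e-09*939600/(pi*0.0289)))
= 0.591783
M(t) = 1.8 * 0.591783 = 1.065%

1.065


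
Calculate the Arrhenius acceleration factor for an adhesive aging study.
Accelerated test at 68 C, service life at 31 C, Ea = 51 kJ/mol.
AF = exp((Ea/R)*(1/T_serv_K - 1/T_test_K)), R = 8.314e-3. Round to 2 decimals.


T_test = 341.15 K, T_serv = 304.15 K
Ea/R = 51 / 0.008314 = 6134.23
AF = exp(6134.23 * (1/304.15 - 1/341.15))
= 8.91

8.91


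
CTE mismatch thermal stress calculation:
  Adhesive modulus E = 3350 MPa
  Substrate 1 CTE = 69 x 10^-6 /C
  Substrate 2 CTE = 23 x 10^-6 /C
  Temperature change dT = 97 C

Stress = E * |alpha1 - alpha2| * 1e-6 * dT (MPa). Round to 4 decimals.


delta_alpha = |69 - 23| = 46 x 10^-6/C
Stress = 3350 * 46e-6 * 97
= 14.9477 MPa

14.9477


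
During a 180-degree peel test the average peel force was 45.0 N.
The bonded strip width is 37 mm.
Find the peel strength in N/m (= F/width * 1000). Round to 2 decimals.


Peel strength = F/width * 1000
= 45.0 / 37 * 1000
= 1216.22 N/m

1216.22


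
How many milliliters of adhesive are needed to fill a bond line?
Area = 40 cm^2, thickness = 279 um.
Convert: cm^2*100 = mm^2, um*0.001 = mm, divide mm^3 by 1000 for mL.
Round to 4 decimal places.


= (40 * 100) * (279 * 0.001) / 1000
= 1.1160 mL

1.1160


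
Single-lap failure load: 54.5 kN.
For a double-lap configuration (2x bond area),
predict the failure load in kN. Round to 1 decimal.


Failure load = 54.5 * 2 = 109.0 kN

109.0


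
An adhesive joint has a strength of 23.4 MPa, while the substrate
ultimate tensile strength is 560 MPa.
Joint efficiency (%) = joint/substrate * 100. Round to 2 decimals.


Efficiency = 23.4 / 560 * 100
= 4.18%

4.18


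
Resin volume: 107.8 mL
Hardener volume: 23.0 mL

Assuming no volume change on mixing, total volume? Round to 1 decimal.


V_total = 107.8 + 23.0 = 130.8 mL

130.8


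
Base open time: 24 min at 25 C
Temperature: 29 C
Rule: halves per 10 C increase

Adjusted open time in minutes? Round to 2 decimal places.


Acceleration = 2^((29-25)/10) = 1.3195
Open time = 24 / 1.3195 = 18.19 min

18.19


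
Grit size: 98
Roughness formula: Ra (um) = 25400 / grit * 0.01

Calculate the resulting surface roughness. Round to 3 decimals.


Ra = 25400 / 98 * 0.01
= 2.592 um

2.592


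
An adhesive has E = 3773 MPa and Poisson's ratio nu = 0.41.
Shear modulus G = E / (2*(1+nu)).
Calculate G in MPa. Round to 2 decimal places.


G = 3773 / (2*(1+0.41))
= 3773 / 2.82
= 1337.94 MPa

1337.94


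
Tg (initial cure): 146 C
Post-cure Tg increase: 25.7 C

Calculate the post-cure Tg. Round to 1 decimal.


Post-cure Tg = 146 + 25.7 = 171.7 C

171.7


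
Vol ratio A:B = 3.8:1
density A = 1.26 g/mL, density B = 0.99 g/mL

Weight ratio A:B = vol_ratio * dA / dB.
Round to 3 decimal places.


Weight ratio = 3.8 * 1.26 / 0.99
= 4.836

4.836


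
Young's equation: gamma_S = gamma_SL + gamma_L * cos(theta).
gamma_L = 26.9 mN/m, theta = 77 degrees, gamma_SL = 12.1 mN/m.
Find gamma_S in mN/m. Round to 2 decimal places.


cos(77 deg) = 0.224951
gamma_S = 12.1 + 26.9 * 0.224951
= 18.15 mN/m

18.15


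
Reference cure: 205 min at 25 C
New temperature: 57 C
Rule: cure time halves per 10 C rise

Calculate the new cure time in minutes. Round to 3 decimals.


factor = 2^((57-25)/10) = 9.1896
t_new = 205 / 9.1896 = 22.308 min

22.308


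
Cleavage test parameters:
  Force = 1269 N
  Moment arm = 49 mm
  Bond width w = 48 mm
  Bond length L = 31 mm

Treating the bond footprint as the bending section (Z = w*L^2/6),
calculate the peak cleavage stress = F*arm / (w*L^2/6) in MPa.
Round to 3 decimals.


M = 1269 * 49 = 62181 N*mm
Z = 48 * 31^2 / 6 = 46128 / 6 mm^3
sigma = M / Z = 6 * 62181 / 46128 = 373086 / 46128
= 8.088 MPa

8.088


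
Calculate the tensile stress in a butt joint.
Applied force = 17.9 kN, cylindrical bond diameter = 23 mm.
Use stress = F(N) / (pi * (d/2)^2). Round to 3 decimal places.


A = pi * 11.5^2 = 415.4756 mm^2
sigma = 17900.0 / 415.4756 = 43.083 MPa

43.083


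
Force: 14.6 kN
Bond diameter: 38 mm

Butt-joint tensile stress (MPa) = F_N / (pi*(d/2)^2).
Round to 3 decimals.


F_N = 14.6 * 1000 = 14600.0 N
A = pi*(19.0)^2 = 1134.1149 mm^2
stress = 14600.0 / 1134.1149 = 12.873 MPa

12.873


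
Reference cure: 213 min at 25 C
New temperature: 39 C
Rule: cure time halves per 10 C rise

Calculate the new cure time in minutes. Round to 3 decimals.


factor = 2^((39-25)/10) = 2.6390
t_new = 213 / 2.6390 = 80.712 min

80.712


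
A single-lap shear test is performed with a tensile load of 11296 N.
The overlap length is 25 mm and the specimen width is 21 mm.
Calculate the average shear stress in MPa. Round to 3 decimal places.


Shear stress = F / (overlap * width)
= 11296 / (25 * 21)
= 11296 / 525
= 21.516 MPa

21.516


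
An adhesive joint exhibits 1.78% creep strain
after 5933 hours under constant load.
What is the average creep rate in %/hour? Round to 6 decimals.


Creep rate = strain / time
= 1.78 / 5933
= 0.000300 %/h

0.000300


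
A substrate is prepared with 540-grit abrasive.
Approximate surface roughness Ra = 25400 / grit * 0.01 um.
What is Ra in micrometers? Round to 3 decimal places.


Ra = 25400 / 540 * 0.01 = 0.470 um

0.470


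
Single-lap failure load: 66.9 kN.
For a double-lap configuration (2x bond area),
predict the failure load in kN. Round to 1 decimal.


Failure load = 66.9 * 2 = 133.8 kN

133.8


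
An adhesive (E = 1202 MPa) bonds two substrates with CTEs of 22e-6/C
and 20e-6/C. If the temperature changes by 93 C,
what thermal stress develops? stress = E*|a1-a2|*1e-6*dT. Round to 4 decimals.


Stress = 1202 * |22 - 20| * 1e-6 * 93
= 0.2236 MPa

0.2236


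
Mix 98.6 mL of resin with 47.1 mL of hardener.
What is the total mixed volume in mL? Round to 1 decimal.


Total = 98.6 + 47.1 = 145.7 mL

145.7


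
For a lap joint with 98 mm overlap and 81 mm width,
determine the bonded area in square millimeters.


Area = 98 * 81 = 7938 mm^2

7938


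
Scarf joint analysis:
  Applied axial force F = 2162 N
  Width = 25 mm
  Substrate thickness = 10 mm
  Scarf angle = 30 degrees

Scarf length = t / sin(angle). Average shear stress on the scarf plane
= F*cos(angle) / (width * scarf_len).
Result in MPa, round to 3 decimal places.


Scarf length = 10 / sin(30 deg) = 20.0000 mm
cos(30 deg) = 0.866025
Shear = 2162 * 0.866025 / (25 * 20.0000)
= 3.745 MPa

3.745


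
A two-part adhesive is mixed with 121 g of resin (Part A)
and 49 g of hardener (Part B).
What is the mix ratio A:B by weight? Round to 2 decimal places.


Mix ratio = mass_A / mass_B
= 121 / 49
= 2.47

2.47


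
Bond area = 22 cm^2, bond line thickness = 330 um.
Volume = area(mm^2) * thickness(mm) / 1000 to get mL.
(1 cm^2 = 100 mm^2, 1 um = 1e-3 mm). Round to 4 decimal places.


area_mm2 = 22 * 100 = 2200
blt_mm = 330 * 1e-3 = 0.33
vol_mm3 = 2200 * 0.33 = 726.0
vol_mL = 726.0 / 1000 = 0.7260 mL

0.7260


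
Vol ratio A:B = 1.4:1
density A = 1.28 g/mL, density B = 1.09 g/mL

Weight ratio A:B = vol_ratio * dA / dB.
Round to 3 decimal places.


Weight ratio = 1.4 * 1.28 / 1.09
= 1.644

1.644


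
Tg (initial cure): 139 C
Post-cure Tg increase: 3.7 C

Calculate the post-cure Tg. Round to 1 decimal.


Post-cure Tg = 139 + 3.7 = 142.7 C

142.7


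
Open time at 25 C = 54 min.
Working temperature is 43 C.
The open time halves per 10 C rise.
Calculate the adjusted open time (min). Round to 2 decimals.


factor = 2^((43 - 25) / 10) = 3.4822
ot = 54 / 3.4822 = 15.51 min

15.51


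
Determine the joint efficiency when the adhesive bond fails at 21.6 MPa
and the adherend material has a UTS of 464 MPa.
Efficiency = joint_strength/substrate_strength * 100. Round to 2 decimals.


Joint efficiency = 21.6 / 464 * 100
= 4.66%

4.66


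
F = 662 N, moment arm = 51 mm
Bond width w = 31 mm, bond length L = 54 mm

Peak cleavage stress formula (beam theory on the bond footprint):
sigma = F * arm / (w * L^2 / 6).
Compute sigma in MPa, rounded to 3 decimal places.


sigma = (662 * 51) / (31 * 2916 / 6)
= 33762 * 6 / 90396
= 202572 / 90396
= 2.241 MPa

2.241


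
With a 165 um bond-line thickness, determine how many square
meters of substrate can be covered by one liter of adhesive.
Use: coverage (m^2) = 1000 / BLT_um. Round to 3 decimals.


Coverage = 1000 / 165 = 6.061 m^2

6.061


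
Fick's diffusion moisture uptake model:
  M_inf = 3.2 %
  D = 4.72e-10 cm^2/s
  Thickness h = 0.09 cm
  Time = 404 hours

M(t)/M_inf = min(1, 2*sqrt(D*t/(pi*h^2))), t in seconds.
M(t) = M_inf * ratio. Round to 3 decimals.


t_sec = 404 * 3600 = 1454400
ratio = 2*sqrt(4.72e-10*1454400/(pi*0.09^2))
= min(1, 0.328493)
= 0.328493
M(t) = 3.2 * 0.328493 = 1.051 %

1.051


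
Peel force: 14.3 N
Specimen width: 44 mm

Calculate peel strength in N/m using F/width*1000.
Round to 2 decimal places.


Peel strength = 14.3 / 44 * 1000 = 325.00 N/m

325.00


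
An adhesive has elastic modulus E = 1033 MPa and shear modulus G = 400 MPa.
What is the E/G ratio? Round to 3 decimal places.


E/G = 1033 / 400 = 2.583

2.583


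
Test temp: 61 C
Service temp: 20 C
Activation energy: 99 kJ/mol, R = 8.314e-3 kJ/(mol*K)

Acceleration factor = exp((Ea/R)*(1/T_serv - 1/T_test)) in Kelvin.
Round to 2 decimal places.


AF = exp((99/0.008314)*(1/293.15 - 1/334.15))
= 146.06

146.06


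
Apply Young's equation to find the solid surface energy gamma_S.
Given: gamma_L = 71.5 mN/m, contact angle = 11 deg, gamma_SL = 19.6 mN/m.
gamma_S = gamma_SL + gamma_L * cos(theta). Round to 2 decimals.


theta_rad = 11 * pi/180 = 0.191986
gamma_S = 19.6 + 71.5 * cos(0.191986)
= 89.79 mN/m

89.79


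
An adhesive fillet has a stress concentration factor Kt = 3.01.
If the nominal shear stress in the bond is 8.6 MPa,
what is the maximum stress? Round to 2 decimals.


Max stress = 8.6 * 3.01 = 25.89 MPa

25.89


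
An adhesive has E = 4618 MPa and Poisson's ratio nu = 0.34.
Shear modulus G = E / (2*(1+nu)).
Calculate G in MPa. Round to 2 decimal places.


G = 4618 / (2*(1+0.34))
= 4618 / 2.68
= 1723.13 MPa

1723.13


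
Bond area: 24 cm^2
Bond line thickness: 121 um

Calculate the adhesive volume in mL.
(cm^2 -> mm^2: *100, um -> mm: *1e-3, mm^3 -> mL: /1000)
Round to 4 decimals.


V = 24*100 * 121*1e-3 / 1000
= 0.2904 mL

0.2904


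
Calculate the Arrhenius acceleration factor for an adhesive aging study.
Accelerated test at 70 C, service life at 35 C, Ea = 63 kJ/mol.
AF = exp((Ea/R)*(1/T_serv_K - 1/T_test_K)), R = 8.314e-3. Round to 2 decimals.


T_test = 343.15 K, T_serv = 308.15 K
Ea/R = 63 / 0.008314 = 7577.58
AF = exp(7577.58 * (1/308.15 - 1/343.15))
= 12.28

12.28


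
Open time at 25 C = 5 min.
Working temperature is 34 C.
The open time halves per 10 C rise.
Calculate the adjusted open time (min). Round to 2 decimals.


factor = 2^((34 - 25) / 10) = 1.8661
ot = 5 / 1.8661 = 2.68 min

2.68


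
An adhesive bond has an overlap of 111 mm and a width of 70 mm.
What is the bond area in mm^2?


Bond area = overlap * width
= 111 * 70
= 7770 mm^2

7770


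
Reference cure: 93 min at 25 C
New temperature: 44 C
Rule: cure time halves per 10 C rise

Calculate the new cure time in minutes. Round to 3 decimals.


factor = 2^((44-25)/10) = 3.7321
t_new = 93 / 3.7321 = 24.919 min

24.919


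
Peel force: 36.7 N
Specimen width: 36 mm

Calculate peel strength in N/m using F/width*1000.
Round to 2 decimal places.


Peel strength = 36.7 / 36 * 1000 = 1019.44 N/m

1019.44


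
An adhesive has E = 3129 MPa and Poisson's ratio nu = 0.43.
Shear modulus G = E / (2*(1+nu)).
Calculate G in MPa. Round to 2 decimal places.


G = 3129 / (2*(1+0.43))
= 3129 / 2.86
= 1094.06 MPa

1094.06


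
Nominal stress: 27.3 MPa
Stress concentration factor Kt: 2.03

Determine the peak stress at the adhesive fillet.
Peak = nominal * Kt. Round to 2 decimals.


Peak stress = 27.3 * 2.03
= 55.42 MPa

55.42


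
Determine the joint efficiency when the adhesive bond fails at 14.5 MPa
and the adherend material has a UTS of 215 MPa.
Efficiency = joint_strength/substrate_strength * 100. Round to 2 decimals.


Joint efficiency = 14.5 / 215 * 100
= 6.74%

6.74


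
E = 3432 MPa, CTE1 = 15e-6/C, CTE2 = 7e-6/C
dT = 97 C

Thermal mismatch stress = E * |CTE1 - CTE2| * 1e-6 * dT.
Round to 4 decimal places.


= 3432 * 8e-6 * 97
= 2.6632 MPa

2.6632


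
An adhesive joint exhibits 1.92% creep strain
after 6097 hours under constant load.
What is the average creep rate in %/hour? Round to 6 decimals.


Creep rate = strain / time
= 1.92 / 6097
= 0.000315 %/h

0.000315


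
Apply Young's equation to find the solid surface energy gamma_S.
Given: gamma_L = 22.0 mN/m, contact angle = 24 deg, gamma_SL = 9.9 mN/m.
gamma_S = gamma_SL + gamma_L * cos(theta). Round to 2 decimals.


theta_rad = 24 * pi/180 = 0.418879
gamma_S = 9.9 + 22.0 * cos(0.418879)
= 30.00 mN/m

30.00


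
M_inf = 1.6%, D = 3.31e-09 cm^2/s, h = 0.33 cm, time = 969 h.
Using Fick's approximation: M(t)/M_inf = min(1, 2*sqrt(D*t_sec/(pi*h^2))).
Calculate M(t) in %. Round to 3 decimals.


t = 3488400 s
ratio = min(1, 2*sqrt(3.31e-09*3488400/(pi*0.1089)))
= 0.367425
M(t) = 1.6 * 0.367425 = 0.588%

0.588


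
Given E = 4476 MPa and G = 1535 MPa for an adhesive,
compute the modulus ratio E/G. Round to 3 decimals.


E/G ratio = 4476 / 1535 = 2.916

2.916


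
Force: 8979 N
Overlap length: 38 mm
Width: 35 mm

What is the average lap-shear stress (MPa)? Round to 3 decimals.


Average shear stress = F / (overlap * width)
= 8979 / (38 * 35)
= 6.751 MPa

6.751


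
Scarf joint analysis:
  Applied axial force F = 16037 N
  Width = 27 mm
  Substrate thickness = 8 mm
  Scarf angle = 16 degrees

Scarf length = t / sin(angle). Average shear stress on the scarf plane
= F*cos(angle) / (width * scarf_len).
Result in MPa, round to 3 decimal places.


Scarf length = 8 / sin(16 deg) = 29.0236 mm
cos(16 deg) = 0.961262
Shear = 16037 * 0.961262 / (27 * 29.0236)
= 19.672 MPa

19.672


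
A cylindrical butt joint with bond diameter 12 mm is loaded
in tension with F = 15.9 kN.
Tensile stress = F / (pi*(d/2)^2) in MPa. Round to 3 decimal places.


Area = pi * (12/2)^2 = 113.0973 mm^2
Stress = 15.9*1000 / 113.0973
= 140.587 MPa

140.587


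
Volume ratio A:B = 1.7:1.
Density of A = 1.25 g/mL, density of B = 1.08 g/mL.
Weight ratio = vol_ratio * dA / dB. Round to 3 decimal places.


Wt ratio = 1.7 * 1.25 / 1.08
= 1.968

1.968


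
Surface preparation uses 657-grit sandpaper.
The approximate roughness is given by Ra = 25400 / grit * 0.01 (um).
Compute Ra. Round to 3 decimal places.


Ra = 25400 / 657 * 0.01
= 254 / 657
= 0.387 um

0.387


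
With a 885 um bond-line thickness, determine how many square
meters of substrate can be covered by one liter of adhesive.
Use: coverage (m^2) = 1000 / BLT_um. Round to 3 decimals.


Coverage = 1000 / 885 = 1.130 m^2

1.130


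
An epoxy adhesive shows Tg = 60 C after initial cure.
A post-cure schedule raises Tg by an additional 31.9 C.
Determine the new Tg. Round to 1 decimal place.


New Tg = 60 + 31.9
= 91.9 C

91.9


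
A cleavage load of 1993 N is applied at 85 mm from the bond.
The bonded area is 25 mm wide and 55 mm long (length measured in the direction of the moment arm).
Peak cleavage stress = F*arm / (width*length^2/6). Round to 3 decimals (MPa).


Moment = 1993 * 85 = 169405 N*mm
Section modulus = 25 * 3025 / 6 = 75625 / 6 mm^3
Stress = 169405 / (75625 / 6) = 1016430 / 75625
= 13.440 MPa

13.440


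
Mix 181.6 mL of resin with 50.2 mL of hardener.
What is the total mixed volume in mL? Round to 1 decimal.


Total = 181.6 + 50.2 = 231.8 mL

231.8


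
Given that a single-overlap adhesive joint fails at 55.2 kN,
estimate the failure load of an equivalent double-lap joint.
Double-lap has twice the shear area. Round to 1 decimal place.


Double-lap factor = 2
Expected load = 55.2 * 2 = 110.4 kN

110.4


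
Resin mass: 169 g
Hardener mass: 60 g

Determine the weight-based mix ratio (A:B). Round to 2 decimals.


Ratio = 169 / 60 = 2.82

2.82


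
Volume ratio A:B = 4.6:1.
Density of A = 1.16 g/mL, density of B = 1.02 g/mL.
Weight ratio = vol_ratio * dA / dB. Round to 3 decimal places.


Wt ratio = 4.6 * 1.16 / 1.02
= 5.231

5.231


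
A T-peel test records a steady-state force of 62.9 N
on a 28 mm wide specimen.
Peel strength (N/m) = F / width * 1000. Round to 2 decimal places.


Peel strength = 62.9 / 28 * 1000
= 2246.43 N/m

2246.43


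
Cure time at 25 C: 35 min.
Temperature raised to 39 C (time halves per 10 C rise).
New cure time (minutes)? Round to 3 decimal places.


Acceleration factor = 2^(14/10) = 2.6390
New time = 35 / 2.6390 = 13.263 min

13.263


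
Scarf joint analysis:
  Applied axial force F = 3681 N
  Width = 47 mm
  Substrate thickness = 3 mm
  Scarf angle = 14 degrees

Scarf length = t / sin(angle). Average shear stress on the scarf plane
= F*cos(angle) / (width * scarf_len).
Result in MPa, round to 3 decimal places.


Scarf length = 3 / sin(14 deg) = 12.4007 mm
cos(14 deg) = 0.970296
Shear = 3681 * 0.970296 / (47 * 12.4007)
= 6.128 MPa

6.128


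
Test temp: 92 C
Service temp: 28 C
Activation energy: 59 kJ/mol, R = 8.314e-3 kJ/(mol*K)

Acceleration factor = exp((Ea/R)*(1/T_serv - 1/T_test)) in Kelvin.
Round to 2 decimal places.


AF = exp((59/0.008314)*(1/301.15 - 1/365.15))
= 62.19

62.19


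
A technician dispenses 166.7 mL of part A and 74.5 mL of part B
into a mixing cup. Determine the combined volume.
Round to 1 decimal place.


Combined volume = 166.7 + 74.5
= 241.2 mL

241.2


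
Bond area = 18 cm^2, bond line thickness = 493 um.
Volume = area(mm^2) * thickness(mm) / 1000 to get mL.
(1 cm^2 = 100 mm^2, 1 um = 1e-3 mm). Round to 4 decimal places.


area_mm2 = 18 * 100 = 1800
blt_mm = 493 * 1e-3 = 0.493
vol_mm3 = 1800 * 0.493 = 887.4
vol_mL = 887.4 / 1000 = 0.8874 mL

0.8874


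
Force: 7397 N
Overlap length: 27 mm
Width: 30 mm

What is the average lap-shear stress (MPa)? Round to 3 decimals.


Average shear stress = F / (overlap * width)
= 7397 / (27 * 30)
= 9.132 MPa

9.132


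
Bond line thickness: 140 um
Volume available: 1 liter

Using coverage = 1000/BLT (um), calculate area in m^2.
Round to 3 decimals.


1 L = 1e6 mm^3, thickness = 140 um = 0.14 mm
Area = 1e6 / 0.14 mm^2 = (1e6 / 0.14) / 1e6 m^2 = 1000 / 140 m^2
= 7.143 m^2

7.143


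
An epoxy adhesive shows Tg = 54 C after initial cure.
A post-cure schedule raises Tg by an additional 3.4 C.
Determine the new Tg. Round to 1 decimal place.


New Tg = 54 + 3.4
= 57.4 C

57.4


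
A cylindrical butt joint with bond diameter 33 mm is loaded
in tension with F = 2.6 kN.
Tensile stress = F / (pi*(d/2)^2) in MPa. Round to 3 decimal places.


Area = pi * (33/2)^2 = 855.2986 mm^2
Stress = 2.6*1000 / 855.2986
= 3.040 MPa

3.040


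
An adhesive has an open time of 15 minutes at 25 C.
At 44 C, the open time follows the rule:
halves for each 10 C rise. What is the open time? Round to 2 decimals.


Factor = 2^((44-25)/10) = 3.7321
Open time = 15 / 3.7321 = 4.02 min

4.02


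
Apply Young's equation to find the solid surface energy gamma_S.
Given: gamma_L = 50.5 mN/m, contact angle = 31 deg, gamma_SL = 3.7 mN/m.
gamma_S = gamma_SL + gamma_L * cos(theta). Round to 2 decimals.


theta_rad = 31 * pi/180 = 0.541052
gamma_S = 3.7 + 50.5 * cos(0.541052)
= 46.99 mN/m

46.99


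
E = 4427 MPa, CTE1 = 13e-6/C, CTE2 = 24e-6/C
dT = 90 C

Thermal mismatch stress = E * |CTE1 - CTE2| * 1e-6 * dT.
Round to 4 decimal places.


= 4427 * 11e-6 * 90
= 4.3827 MPa

4.3827


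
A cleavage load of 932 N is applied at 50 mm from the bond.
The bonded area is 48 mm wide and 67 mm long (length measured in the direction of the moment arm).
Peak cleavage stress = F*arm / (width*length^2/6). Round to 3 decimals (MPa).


Moment = 932 * 50 = 46600 N*mm
Section modulus = 48 * 4489 / 6 = 215472 / 6 mm^3
Stress = 46600 / (215472 / 6) = 279600 / 215472
= 1.298 MPa

1.298


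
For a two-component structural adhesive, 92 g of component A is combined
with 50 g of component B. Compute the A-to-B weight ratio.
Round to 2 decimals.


Weight ratio A:B = 92 / 50
= 1.84

1.84


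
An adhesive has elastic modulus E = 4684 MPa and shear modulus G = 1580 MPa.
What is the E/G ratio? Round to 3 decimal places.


E/G = 4684 / 1580 = 2.965

2.965


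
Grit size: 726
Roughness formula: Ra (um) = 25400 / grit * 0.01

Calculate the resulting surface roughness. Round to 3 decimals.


Ra = 25400 / 726 * 0.01
= 0.350 um

0.350


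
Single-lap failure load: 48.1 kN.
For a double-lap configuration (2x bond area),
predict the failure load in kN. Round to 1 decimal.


Failure load = 48.1 * 2 = 96.2 kN

96.2


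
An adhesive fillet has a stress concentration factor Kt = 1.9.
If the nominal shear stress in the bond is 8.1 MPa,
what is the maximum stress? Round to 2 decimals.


Max stress = 8.1 * 1.9 = 15.39 MPa

15.39
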